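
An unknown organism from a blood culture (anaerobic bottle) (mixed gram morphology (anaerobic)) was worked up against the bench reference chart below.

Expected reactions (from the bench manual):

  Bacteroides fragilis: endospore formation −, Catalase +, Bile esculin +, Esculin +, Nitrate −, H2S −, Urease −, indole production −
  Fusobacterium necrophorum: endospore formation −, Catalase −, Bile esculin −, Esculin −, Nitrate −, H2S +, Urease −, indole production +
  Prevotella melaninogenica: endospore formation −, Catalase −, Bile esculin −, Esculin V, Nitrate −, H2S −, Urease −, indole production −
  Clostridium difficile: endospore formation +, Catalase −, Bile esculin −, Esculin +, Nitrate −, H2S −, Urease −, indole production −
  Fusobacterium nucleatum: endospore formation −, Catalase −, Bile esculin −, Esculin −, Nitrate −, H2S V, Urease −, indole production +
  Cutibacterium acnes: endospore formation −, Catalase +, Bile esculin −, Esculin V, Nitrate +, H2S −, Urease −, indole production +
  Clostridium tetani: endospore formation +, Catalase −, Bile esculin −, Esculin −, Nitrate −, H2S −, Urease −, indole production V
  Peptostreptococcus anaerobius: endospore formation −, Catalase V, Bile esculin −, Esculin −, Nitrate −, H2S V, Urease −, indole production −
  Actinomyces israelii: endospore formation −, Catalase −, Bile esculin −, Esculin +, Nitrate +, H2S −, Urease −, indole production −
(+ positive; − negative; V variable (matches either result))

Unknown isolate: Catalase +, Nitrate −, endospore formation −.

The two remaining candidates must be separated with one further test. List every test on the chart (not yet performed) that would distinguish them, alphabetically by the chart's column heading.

Bile esculin, Esculin

Nitrate −: excludes Cutibacterium acnes, Actinomyces israelii — 7 left.
Catalase +: excludes 5 organisms — 2 left.
endospore formation −: all 2 remaining candidates are consistent.
Two candidates remain: Bacteroides fragilis and Peptostreptococcus anaerobius.
  Bile esculin: Bacteroides fragilis +, Peptostreptococcus anaerobius − — discriminates.
  Esculin: Bacteroides fragilis +, Peptostreptococcus anaerobius − — discriminates.
  H2S: − vs V — variable for at least one, does not separate.
  Urease: − vs − — same for both, does not separate.
  indole production: − vs − — same for both, does not separate.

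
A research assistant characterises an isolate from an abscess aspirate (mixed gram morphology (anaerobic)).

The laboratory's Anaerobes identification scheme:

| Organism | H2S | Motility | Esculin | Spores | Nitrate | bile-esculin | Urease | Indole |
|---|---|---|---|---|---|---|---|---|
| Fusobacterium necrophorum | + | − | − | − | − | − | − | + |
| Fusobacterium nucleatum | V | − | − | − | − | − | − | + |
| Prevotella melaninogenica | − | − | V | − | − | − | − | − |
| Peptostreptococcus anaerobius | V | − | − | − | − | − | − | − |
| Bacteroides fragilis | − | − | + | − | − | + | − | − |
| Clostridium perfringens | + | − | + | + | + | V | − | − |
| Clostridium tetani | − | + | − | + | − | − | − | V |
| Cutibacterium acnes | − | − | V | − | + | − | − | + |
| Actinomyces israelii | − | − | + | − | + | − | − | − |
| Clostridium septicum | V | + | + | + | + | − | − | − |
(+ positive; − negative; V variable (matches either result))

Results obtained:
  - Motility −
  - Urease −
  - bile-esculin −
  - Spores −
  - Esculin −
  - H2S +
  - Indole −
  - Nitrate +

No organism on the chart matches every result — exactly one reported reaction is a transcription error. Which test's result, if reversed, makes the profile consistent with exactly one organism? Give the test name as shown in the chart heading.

As reported, no row in the chart matches all 8 reactions.
Reversing bile-esculin → still no organism matches.
Reversing Indole → still no organism matches.
Reversing Motility → still no organism matches.
Reversing Esculin → still no organism matches.
Reversing Urease → still no organism matches.
Reversing Nitrate (to −) → unique match: Peptostreptococcus anaerobius.
Reversing Spores → still no organism matches.
Reversing H2S → still no organism matches.

Nitrate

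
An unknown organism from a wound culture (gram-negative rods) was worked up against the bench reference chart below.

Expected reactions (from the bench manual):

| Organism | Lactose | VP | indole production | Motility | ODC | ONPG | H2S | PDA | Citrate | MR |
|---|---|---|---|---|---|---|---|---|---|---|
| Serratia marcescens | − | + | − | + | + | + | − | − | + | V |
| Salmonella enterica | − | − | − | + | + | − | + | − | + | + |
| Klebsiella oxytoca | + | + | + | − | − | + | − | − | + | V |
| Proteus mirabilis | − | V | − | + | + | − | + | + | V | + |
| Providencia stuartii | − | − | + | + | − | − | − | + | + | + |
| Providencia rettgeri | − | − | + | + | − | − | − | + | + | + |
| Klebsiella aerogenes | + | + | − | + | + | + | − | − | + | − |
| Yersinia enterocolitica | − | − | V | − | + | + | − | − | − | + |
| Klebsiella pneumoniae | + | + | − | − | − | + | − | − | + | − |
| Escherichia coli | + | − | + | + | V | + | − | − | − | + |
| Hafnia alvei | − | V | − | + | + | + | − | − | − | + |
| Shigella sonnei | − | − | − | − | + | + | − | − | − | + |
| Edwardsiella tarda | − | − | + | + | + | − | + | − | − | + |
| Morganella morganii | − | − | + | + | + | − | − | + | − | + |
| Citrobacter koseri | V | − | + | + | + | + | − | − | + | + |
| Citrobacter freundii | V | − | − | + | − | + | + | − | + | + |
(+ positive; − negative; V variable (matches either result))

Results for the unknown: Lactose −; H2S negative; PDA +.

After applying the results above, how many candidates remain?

3

Lactose −: excludes Klebsiella oxytoca, Klebsiella aerogenes, Klebsiella pneumoniae, Escherichia coli — 12 left.
PDA +: excludes 8 organisms — 4 left.
H2S −: excludes Proteus mirabilis — 3 left.
Still consistent: Morganella morganii, Providencia rettgeri, Providencia stuartii.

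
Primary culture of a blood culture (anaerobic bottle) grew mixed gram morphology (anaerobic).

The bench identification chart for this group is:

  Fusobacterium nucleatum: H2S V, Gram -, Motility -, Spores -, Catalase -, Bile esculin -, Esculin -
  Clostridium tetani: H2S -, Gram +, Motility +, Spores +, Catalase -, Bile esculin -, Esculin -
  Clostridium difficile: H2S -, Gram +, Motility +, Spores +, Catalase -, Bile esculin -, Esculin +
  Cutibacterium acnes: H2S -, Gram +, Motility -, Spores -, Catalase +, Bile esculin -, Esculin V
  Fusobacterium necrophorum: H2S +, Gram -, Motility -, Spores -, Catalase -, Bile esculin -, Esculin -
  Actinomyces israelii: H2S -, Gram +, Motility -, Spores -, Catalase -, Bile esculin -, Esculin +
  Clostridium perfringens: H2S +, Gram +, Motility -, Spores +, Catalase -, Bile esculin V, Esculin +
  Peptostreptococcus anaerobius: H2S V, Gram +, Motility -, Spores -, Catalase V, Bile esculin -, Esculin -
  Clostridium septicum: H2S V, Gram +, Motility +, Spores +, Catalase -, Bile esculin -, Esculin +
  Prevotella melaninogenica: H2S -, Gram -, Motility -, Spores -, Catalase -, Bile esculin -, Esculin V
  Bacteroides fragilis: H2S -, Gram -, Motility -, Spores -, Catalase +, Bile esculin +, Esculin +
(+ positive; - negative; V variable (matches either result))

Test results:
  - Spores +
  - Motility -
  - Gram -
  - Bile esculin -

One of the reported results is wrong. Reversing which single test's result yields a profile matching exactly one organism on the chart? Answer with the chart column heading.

Gram

As reported, no row in the chart matches all 4 reactions.
Reversing Bile esculin → still no organism matches.
Reversing Gram (to +) → unique match: Clostridium perfringens.
Reversing Spores → 3 organisms match (not unique).
Reversing Motility → still no organism matches.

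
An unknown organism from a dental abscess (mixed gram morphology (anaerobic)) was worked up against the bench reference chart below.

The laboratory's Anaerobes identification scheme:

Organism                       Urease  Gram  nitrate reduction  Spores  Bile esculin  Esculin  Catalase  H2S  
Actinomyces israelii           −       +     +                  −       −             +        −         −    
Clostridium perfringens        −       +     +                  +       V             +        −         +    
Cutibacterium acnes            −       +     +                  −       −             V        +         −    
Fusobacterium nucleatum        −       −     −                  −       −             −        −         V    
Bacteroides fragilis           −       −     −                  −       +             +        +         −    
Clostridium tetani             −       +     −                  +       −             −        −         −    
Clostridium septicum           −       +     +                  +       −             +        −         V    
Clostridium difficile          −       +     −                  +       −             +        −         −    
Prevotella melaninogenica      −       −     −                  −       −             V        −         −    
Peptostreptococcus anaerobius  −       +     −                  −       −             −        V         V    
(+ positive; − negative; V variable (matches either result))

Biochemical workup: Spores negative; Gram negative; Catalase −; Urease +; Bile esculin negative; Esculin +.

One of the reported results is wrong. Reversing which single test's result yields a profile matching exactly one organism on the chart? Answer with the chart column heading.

As reported, no row in the chart matches all 6 reactions.
Reversing Catalase → still no organism matches.
Reversing Bile esculin → still no organism matches.
Reversing Gram → still no organism matches.
Reversing Esculin → still no organism matches.
Reversing Spores → still no organism matches.
Reversing Urease (to −) → unique match: Prevotella melaninogenica.

Urease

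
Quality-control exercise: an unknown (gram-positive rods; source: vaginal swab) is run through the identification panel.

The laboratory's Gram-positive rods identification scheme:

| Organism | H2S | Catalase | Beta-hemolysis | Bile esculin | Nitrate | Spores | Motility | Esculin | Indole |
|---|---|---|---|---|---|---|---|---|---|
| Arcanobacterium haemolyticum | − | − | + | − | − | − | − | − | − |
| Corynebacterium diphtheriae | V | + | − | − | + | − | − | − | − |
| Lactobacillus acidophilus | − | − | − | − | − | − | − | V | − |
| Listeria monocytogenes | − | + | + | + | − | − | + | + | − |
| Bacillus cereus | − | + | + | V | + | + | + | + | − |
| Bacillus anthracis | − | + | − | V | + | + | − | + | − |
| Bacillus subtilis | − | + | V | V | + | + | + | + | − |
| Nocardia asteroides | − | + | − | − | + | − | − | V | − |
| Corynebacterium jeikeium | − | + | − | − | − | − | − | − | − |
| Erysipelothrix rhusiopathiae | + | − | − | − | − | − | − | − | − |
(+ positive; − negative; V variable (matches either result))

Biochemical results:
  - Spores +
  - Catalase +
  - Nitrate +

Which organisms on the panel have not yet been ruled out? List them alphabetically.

Bacillus anthracis, Bacillus cereus, Bacillus subtilis

Catalase +: excludes Arcanobacterium haemolyticum, Lactobacillus acidophilus, Erysipelothrix rhusiopathiae — 7 left.
Spores +: excludes Corynebacterium diphtheriae, Listeria monocytogenes, Nocardia asteroides, Corynebacterium jeikeium — 3 left.
Nitrate +: all 3 remaining candidates are consistent.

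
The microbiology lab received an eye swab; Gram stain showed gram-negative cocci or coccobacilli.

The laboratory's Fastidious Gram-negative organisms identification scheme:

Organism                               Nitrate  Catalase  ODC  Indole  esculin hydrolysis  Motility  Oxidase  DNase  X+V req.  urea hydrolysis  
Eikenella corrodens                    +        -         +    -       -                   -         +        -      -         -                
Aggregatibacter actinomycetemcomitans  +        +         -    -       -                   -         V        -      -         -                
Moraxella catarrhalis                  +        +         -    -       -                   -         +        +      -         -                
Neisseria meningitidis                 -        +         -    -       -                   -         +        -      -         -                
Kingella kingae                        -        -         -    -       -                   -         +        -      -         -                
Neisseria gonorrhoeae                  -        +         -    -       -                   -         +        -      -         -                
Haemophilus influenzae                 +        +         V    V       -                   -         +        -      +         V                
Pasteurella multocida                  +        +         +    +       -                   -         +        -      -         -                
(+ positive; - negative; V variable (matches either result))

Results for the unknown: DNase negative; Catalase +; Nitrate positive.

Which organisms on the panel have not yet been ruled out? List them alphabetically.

Aggregatibacter actinomycetemcomitans, Haemophilus influenzae, Pasteurella multocida

DNase -: excludes Moraxella catarrhalis — 7 left.
Nitrate +: excludes Neisseria meningitidis, Kingella kingae, Neisseria gonorrhoeae — 4 left.
Catalase +: excludes Eikenella corrodens — 3 left.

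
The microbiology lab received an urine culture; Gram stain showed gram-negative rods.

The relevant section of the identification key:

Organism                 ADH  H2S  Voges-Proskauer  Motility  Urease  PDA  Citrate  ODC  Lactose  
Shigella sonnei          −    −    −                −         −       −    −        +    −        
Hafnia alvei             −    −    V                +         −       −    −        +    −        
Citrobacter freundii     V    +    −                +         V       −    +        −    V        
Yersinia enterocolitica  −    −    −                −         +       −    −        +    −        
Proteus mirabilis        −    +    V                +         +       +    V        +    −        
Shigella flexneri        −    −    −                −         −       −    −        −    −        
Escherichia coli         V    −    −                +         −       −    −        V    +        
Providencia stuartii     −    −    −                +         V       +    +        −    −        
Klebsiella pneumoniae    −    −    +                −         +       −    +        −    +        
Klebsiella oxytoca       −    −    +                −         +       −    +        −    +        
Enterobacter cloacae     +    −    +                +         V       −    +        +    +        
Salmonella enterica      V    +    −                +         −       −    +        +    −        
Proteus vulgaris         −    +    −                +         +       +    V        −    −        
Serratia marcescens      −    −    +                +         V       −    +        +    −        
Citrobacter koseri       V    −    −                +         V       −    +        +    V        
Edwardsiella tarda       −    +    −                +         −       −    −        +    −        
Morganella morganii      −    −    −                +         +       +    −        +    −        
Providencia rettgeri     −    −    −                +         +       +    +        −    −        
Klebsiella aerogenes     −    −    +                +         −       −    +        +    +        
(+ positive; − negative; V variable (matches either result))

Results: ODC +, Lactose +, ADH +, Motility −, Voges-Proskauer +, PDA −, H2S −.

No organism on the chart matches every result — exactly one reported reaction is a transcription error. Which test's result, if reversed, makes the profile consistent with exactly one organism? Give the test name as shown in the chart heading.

As reported, no row in the chart matches all 7 reactions.
Reversing Lactose → still no organism matches.
Reversing PDA → still no organism matches.
Reversing Voges-Proskauer → still no organism matches.
Reversing H2S → still no organism matches.
Reversing ADH → still no organism matches.
Reversing ODC → still no organism matches.
Reversing Motility (to +) → unique match: Enterobacter cloacae.

Motility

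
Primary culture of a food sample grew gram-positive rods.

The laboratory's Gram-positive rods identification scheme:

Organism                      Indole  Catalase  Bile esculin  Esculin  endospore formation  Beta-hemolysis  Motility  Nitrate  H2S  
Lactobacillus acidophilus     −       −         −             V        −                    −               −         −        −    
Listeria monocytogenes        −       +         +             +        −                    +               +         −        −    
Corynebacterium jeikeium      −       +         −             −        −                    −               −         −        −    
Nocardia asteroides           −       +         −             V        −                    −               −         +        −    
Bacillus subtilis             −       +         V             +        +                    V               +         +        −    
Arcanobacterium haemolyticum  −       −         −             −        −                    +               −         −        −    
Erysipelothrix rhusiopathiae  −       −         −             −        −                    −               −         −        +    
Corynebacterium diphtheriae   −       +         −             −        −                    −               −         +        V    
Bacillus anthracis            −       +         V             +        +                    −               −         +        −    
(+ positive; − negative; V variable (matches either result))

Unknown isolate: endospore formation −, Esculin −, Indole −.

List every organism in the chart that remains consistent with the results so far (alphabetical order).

Arcanobacterium haemolyticum, Corynebacterium diphtheriae, Corynebacterium jeikeium, Erysipelothrix rhusiopathiae, Lactobacillus acidophilus, Nocardia asteroides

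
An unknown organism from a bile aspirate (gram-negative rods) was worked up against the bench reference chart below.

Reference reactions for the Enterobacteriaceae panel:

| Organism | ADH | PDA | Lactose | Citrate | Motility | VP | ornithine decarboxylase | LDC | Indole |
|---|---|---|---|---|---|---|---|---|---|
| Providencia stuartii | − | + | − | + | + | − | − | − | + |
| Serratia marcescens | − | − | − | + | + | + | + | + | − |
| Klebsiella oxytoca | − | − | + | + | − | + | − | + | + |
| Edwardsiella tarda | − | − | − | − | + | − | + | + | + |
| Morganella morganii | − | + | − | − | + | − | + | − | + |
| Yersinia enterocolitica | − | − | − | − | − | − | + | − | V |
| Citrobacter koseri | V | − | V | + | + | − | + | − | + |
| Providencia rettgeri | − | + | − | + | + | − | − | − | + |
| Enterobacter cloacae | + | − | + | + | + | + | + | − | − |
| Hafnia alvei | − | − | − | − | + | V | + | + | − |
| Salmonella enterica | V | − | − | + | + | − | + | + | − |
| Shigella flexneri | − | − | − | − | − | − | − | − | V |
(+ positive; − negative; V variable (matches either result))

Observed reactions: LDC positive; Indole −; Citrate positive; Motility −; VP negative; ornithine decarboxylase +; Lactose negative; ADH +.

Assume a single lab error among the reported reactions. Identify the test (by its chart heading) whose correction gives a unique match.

Motility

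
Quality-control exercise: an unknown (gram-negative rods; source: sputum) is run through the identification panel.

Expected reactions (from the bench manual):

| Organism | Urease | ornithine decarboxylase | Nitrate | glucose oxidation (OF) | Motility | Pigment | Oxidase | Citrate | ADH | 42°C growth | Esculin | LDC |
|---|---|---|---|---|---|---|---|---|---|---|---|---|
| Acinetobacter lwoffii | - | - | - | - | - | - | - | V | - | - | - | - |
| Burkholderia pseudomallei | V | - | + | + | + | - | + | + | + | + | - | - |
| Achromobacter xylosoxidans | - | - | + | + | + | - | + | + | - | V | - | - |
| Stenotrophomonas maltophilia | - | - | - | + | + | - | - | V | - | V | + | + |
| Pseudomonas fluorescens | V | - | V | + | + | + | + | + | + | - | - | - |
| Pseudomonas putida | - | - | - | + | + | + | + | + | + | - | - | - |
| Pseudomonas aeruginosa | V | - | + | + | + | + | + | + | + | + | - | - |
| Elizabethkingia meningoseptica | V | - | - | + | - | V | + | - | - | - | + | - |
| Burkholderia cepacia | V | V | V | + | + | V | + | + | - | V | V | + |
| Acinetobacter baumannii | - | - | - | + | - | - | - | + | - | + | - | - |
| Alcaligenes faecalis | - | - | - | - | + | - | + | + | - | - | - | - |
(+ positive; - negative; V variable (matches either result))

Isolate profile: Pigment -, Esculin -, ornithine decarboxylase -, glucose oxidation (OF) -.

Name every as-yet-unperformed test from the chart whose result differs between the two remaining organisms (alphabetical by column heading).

Pigment -: excludes Pseudomonas fluorescens, Pseudomonas putida, Pseudomonas aeruginosa — 8 left.
Esculin -: excludes Stenotrophomonas maltophilia, Elizabethkingia meningoseptica — 6 left.
ornithine decarboxylase -: all 6 remaining candidates are consistent.
glucose oxidation (OF) -: excludes Burkholderia pseudomallei, Achromobacter xylosoxidans, Burkholderia cepacia, Acinetobacter baumannii — 2 left.
Two candidates remain: Acinetobacter lwoffii and Alcaligenes faecalis.
  Urease: - vs - — same for both, does not separate.
  Nitrate: - vs - — same for both, does not separate.
  Motility: Acinetobacter lwoffii -, Alcaligenes faecalis + — discriminates.
  Oxidase: Acinetobacter lwoffii -, Alcaligenes faecalis + — discriminates.
  Citrate: V vs + — variable for at least one, does not separate.
  ADH: - vs - — same for both, does not separate.
  42°C growth: - vs - — same for both, does not separate.
  LDC: - vs - — same for both, does not separate.

Motility, Oxidase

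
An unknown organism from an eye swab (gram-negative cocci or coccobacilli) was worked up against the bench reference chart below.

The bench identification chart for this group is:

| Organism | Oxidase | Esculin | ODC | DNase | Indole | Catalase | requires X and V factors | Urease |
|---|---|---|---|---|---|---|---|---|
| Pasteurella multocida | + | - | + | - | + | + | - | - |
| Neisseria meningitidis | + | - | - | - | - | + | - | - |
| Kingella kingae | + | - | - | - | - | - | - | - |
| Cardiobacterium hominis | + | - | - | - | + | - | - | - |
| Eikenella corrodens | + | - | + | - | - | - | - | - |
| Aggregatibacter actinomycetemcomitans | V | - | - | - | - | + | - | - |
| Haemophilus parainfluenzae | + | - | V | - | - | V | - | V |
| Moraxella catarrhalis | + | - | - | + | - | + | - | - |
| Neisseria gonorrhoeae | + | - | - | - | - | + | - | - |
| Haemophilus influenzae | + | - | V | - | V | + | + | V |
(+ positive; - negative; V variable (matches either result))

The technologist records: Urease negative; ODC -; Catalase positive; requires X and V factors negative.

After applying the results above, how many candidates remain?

5

Catalase +: excludes Kingella kingae, Cardiobacterium hominis, Eikenella corrodens — 7 left.
requires X and V factors -: excludes Haemophilus influenzae — 6 left.
Urease -: all 6 remaining candidates are consistent.
ODC -: excludes Pasteurella multocida — 5 left.
Still consistent: Aggregatibacter actinomycetemcomitans, Haemophilus parainfluenzae, Moraxella catarrhalis, Neisseria gonorrhoeae, Neisseria meningitidis.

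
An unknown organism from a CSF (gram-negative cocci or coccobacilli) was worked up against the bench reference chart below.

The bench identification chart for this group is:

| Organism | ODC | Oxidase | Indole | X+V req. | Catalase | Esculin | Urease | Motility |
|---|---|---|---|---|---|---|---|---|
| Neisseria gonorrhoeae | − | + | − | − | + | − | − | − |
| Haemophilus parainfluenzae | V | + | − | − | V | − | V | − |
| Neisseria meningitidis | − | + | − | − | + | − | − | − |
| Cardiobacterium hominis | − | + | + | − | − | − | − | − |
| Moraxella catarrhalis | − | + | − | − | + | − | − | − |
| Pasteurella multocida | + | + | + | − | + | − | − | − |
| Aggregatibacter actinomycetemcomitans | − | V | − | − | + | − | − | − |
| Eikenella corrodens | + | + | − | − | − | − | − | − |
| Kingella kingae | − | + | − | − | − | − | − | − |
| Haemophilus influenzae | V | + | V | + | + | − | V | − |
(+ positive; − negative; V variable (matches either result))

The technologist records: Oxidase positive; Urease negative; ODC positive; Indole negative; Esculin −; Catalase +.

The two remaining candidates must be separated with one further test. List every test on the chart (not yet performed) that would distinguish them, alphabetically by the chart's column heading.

X+V req.

Urease −: all 10 remaining candidates are consistent.
Esculin −: all 10 remaining candidates are consistent.
Indole −: excludes Cardiobacterium hominis, Pasteurella multocida — 8 left.
ODC +: excludes 5 organisms — 3 left.
Oxidase +: all 3 remaining candidates are consistent.
Catalase +: excludes Eikenella corrodens — 2 left.
Two candidates remain: Haemophilus influenzae and Haemophilus parainfluenzae.
  X+V req.: Haemophilus influenzae +, Haemophilus parainfluenzae − — discriminates.
  Motility: − vs − — same for both, does not separate.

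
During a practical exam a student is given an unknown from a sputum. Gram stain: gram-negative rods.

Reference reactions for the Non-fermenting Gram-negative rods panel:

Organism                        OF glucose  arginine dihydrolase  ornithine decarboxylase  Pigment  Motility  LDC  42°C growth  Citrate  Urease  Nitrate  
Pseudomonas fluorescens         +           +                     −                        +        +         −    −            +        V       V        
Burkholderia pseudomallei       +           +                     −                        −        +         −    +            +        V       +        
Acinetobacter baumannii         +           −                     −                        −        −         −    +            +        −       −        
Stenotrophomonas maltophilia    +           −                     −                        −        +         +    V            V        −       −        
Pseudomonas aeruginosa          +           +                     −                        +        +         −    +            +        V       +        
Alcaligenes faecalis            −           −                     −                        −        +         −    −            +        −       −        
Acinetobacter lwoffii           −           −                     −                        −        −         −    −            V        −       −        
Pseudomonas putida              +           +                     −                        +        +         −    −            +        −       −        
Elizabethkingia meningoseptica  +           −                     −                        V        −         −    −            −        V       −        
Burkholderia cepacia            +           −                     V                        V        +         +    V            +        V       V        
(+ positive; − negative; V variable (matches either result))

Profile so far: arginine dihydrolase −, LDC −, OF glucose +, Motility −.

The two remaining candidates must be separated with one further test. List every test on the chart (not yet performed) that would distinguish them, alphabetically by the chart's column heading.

Motility −: excludes 7 organisms — 3 left.
arginine dihydrolase −: all 3 remaining candidates are consistent.
LDC −: all 3 remaining candidates are consistent.
OF glucose +: excludes Acinetobacter lwoffii — 2 left.
Two candidates remain: Acinetobacter baumannii and Elizabethkingia meningoseptica.
  ornithine decarboxylase: − vs − — same for both, does not separate.
  Pigment: − vs V — variable for at least one, does not separate.
  42°C growth: Acinetobacter baumannii +, Elizabethkingia meningoseptica − — discriminates.
  Citrate: Acinetobacter baumannii +, Elizabethkingia meningoseptica − — discriminates.
  Urease: − vs V — variable for at least one, does not separate.
  Nitrate: − vs − — same for both, does not separate.

42°C growth, Citrate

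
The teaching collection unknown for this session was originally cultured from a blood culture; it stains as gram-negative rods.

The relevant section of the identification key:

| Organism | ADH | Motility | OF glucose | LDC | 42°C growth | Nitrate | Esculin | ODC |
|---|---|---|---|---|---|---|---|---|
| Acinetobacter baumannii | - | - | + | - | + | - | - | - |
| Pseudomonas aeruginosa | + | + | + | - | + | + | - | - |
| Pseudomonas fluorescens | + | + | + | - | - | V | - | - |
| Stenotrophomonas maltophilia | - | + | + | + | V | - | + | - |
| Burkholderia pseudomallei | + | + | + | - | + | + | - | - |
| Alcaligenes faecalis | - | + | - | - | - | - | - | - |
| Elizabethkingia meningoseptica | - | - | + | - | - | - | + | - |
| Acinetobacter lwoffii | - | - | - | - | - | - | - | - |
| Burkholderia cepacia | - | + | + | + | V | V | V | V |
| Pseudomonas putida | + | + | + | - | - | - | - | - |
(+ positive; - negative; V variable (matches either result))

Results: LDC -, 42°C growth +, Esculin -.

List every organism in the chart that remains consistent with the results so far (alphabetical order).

Esculin -: excludes Stenotrophomonas maltophilia, Elizabethkingia meningoseptica — 8 left.
LDC -: excludes Burkholderia cepacia — 7 left.
42°C growth +: excludes Pseudomonas fluorescens, Alcaligenes faecalis, Acinetobacter lwoffii, Pseudomonas putida — 3 left.

Acinetobacter baumannii, Burkholderia pseudomallei, Pseudomonas aeruginosa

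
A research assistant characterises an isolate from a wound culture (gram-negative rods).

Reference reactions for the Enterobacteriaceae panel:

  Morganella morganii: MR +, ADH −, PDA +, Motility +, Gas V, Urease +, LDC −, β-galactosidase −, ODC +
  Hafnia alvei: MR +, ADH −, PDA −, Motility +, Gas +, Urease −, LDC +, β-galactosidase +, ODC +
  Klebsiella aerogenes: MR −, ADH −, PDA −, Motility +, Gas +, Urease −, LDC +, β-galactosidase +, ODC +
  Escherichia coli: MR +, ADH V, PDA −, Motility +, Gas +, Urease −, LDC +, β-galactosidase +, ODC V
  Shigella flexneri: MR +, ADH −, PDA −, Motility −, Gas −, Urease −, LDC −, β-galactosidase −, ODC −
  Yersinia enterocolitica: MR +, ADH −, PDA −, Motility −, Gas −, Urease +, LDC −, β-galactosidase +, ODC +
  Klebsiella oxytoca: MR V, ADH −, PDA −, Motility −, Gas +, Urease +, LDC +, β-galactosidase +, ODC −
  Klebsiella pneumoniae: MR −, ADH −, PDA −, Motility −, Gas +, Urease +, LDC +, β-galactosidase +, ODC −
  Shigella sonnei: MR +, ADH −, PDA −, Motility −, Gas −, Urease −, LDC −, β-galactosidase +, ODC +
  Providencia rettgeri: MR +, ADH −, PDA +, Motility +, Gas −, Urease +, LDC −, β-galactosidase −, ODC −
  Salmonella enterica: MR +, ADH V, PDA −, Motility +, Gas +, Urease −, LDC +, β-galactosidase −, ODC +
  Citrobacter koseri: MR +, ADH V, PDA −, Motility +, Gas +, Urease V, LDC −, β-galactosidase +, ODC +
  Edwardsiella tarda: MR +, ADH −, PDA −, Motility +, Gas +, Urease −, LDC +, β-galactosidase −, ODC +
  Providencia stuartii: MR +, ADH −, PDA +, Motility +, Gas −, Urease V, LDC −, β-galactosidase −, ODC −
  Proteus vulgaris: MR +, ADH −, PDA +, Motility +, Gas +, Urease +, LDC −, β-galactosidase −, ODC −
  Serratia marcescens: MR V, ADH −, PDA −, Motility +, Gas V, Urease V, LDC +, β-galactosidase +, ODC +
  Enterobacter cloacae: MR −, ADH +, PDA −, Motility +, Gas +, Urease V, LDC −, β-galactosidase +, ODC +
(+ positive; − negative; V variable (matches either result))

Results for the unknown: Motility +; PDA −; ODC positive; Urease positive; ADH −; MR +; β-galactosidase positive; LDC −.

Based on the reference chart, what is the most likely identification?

ADH −: excludes Enterobacter cloacae — 16 left.
PDA −: excludes Morganella morganii, Providencia rettgeri, Providencia stuartii, Proteus vulgaris — 12 left.
β-galactosidase +: excludes Shigella flexneri, Salmonella enterica, Edwardsiella tarda — 9 left.
Motility +: excludes Yersinia enterocolitica, Klebsiella oxytoca, Klebsiella pneumoniae, Shigella sonnei — 5 left.
ODC +: all 5 remaining candidates are consistent.
Urease +: excludes Hafnia alvei, Klebsiella aerogenes, Escherichia coli — 2 left.
MR +: all 2 remaining candidates are consistent.
LDC −: excludes Serratia marcescens — 1 left.

Citrobacter koseri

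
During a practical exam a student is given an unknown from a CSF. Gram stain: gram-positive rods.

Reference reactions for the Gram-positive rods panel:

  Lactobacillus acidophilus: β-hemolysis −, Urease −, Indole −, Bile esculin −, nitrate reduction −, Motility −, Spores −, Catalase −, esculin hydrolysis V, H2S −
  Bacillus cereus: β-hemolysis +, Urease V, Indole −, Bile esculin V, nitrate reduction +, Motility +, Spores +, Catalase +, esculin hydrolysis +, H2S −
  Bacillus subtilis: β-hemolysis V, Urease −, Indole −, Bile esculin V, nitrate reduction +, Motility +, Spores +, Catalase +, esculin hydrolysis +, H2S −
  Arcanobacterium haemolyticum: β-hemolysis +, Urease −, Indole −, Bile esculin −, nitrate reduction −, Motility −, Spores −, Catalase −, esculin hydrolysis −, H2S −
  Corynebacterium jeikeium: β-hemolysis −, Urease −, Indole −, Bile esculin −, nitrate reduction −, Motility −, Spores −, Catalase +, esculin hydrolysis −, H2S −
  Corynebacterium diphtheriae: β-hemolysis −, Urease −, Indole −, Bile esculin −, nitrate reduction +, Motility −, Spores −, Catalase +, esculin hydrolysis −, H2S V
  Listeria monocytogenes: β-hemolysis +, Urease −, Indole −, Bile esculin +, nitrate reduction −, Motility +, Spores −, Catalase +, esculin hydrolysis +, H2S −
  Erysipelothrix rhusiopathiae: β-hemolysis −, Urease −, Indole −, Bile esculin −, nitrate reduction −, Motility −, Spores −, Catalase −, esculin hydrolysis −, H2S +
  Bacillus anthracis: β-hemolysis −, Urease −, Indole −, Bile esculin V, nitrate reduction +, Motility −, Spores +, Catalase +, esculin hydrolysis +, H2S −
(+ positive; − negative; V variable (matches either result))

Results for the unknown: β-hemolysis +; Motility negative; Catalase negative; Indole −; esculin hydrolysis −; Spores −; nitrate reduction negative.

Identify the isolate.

Indole −: all 9 remaining candidates are consistent.
Catalase −: excludes 6 organisms — 3 left.
Spores −: all 3 remaining candidates are consistent.
esculin hydrolysis −: all 3 remaining candidates are consistent.
Motility −: all 3 remaining candidates are consistent.
β-hemolysis +: excludes Lactobacillus acidophilus, Erysipelothrix rhusiopathiae — 1 left.
nitrate reduction −: the one remaining candidate is consistent.

Arcanobacterium haemolyticum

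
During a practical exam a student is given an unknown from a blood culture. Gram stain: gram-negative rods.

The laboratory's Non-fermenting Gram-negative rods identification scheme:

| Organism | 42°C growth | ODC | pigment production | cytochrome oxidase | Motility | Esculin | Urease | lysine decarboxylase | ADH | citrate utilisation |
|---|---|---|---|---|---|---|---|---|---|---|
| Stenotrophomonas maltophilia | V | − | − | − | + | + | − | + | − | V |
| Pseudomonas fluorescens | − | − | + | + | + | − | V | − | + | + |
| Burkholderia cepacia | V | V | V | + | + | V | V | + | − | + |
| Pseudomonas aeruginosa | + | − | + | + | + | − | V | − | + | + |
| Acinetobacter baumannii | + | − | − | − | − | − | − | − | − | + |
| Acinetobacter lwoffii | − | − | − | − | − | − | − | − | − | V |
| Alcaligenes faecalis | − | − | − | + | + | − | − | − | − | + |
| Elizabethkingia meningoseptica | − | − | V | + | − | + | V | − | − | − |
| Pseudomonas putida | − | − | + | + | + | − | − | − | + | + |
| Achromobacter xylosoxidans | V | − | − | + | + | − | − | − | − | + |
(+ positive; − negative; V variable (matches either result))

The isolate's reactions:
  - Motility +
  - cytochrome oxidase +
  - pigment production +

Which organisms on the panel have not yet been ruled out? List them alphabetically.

Burkholderia cepacia, Pseudomonas aeruginosa, Pseudomonas fluorescens, Pseudomonas putida

cytochrome oxidase +: excludes Stenotrophomonas maltophilia, Acinetobacter baumannii, Acinetobacter lwoffii — 7 left.
pigment production +: excludes Alcaligenes faecalis, Achromobacter xylosoxidans — 5 left.
Motility +: excludes Elizabethkingia meningoseptica — 4 left.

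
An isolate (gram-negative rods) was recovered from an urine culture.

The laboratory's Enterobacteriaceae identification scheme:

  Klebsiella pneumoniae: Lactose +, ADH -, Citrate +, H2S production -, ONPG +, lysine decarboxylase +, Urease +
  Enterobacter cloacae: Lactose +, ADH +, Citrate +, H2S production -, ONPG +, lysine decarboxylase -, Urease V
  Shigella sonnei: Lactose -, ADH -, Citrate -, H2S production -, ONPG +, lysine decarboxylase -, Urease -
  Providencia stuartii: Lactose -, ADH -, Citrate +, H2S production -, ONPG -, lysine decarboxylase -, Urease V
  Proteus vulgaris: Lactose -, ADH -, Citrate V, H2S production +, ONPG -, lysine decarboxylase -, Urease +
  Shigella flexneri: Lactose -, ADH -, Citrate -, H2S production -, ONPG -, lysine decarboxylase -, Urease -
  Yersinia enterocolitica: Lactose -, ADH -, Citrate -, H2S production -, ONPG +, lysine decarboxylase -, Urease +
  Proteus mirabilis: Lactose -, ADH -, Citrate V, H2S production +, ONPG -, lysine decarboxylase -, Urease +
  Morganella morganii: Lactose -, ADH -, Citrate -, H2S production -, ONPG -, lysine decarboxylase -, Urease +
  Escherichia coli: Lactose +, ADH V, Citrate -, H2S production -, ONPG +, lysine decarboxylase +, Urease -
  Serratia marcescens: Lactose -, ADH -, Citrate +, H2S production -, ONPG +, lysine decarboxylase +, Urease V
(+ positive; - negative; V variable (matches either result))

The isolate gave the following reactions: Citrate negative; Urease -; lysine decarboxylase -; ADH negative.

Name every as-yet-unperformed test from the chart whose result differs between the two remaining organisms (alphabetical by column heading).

ONPG

lysine decarboxylase -: excludes Klebsiella pneumoniae, Escherichia coli, Serratia marcescens — 8 left.
Citrate -: excludes Enterobacter cloacae, Providencia stuartii — 6 left.
ADH -: all 6 remaining candidates are consistent.
Urease -: excludes Proteus vulgaris, Yersinia enterocolitica, Proteus mirabilis, Morganella morganii — 2 left.
Two candidates remain: Shigella flexneri and Shigella sonnei.
  Lactose: - vs - — same for both, does not separate.
  H2S production: - vs - — same for both, does not separate.
  ONPG: Shigella flexneri -, Shigella sonnei + — discriminates.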